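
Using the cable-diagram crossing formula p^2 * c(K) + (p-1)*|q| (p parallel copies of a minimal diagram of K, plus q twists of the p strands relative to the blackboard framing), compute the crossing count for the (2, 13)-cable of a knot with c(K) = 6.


Step 1: Each of the c(K) crossings of the companion diagram becomes p*p = p^2 crossings among the p parallel strands, and each of the |q| twists s_1 s_2 ... s_(p-1) adds (p-1) crossings.
  Crossings = p^2 * c(K) + (p-1)*|q|
Step 2: = 2^2 * 6 + (2-1)*13
Step 3: = 4*6 + 1*13
Step 4: = 24 + 13 = 37

37


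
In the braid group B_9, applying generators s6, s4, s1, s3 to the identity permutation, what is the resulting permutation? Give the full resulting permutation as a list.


Starting with identity [1, 2, 3, 4, 5, 6, 7, 8, 9].
Apply generators in sequence:
  After s6: [1, 2, 3, 4, 5, 7, 6, 8, 9]
  After s4: [1, 2, 3, 5, 4, 7, 6, 8, 9]
  After s1: [2, 1, 3, 5, 4, 7, 6, 8, 9]
  After s3: [2, 1, 5, 3, 4, 7, 6, 8, 9]
Final permutation: [2, 1, 5, 3, 4, 7, 6, 8, 9]

[2, 1, 5, 3, 4, 7, 6, 8, 9]


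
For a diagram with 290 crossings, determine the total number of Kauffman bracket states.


Each crossing contributes 2 choices (A-smoothing or B-smoothing).
Total states = 2^290 = 1989292945639146568621528992587283360401824603189390869761855907572637988050133502132224

1989292945639146568621528992587283360401824603189390869761855907572637988050133502132224


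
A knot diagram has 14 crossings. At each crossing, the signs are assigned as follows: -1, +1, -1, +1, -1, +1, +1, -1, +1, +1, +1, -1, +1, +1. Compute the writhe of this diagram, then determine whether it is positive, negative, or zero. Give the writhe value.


Step 1: Count positive crossings (+1).
Positive crossings: 9
Step 2: Count negative crossings (-1).
Negative crossings: 5
Step 3: Writhe = (positive) - (negative)
w = 9 - 5 = 4
Step 4: |w| = 4, and w is positive

4


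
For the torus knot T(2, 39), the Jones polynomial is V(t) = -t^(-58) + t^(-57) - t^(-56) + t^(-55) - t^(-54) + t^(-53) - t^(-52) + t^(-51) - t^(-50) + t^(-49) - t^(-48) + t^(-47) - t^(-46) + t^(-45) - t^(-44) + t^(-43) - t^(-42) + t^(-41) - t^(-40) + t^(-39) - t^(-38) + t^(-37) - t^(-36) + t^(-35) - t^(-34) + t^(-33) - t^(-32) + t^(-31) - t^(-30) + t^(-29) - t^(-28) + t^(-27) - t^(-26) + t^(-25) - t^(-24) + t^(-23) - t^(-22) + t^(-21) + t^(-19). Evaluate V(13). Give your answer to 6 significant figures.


Substituting t = 13 into V(t) = -t^(-58) + t^(-57) - t^(-56) + t^(-55) - t^(-54) + t^(-53) - t^(-52) + t^(-51) - t^(-50) + t^(-49) - t^(-48) + t^(-47) - t^(-46) + t^(-45) - t^(-44) + t^(-43) - t^(-42) + t^(-41) - t^(-40) + t^(-39) - t^(-38) + t^(-37) - t^(-36) + t^(-35) - t^(-34) + t^(-33) - t^(-32) + t^(-31) - t^(-30) + t^(-29) - t^(-28) + t^(-27) - t^(-26) + t^(-25) - t^(-24) + t^(-23) - t^(-22) + t^(-21) + t^(-19):
  (-)t^(-58) = -2.46199e-65
  (+)t^(-57) = 3.20058e-64
  (-)t^(-56) = -4.16076e-63
  (+)t^(-55) = 5.40898e-62
  (-)t^(-54) = -7.03168e-61
  (+)t^(-53) = 9.14118e-60
  (-)t^(-52) = -1.18835e-58
  (+)t^(-51) = 1.54486e-57
  (-)t^(-50) = -2.00832e-56
  (+)t^(-49) = 2.61081e-55
  (-)t^(-48) = -3.39406e-54
  (+)t^(-47) = 4.41227e-53
  (-)t^(-46) = -5.73596e-52
  (+)t^(-45) = 7.45674e-51
  (-)t^(-44) = -9.69377e-50
  (+)t^(-43) = 1.26019e-48
  (-)t^(-42) = -1.63825e-47
  (+)t^(-41) = 2.12972e-46
  (-)t^(-40) = -2.76864e-45
  (+)t^(-39) = 3.59923e-44
  (-)t^(-38) = -4.679e-43
  (+)t^(-37) = 6.08269e-42
  (-)t^(-36) = -7.9075e-41
  (+)t^(-35) = 1.02798e-39
  (-)t^(-34) = -1.33637e-38
  (+)t^(-33) = 1.73728e-37
  (-)t^(-32) = -2.25846e-36
  (+)t^(-31) = 2.936e-35
  (-)t^(-30) = -3.8168e-34
  (+)t^(-29) = 4.96184e-33
  (-)t^(-28) = -6.45039e-32
  (+)t^(-27) = 8.38551e-31
  (-)t^(-26) = -1.09012e-29
  (+)t^(-25) = 1.41715e-28
  (-)t^(-24) = -1.8423e-27
  (+)t^(-23) = 2.39499e-26
  (-)t^(-22) = -3.11348e-25
  (+)t^(-21) = 4.04753e-24
  (+)t^(-19) = 6.84032e-22
Sum = (-2.46199e-65) + (3.20058e-64) + (-4.16076e-63) + (5.40898e-62) + (-7.03168e-61) + (9.14118e-60) + (-1.18835e-58) + (1.54486e-57) + (-2.00832e-56) + (2.61081e-55) + (-3.39406e-54) + (4.41227e-53) + (-5.73596e-52) + (7.45674e-51) + (-9.69377e-50) + (1.26019e-48) + (-1.63825e-47) + (2.12972e-46) + (-2.76864e-45) + (3.59923e-44) + (-4.679e-43) + (6.08269e-42) + (-7.9075e-41) + (1.02798e-39) + (-1.33637e-38) + (1.73728e-37) + (-2.25846e-36) + (2.936e-35) + (-3.8168e-34) + (4.96184e-33) + (-6.45039e-32) + (8.38551e-31) + (-1.09012e-29) + (1.41715e-28) + (-1.8423e-27) + (2.39499e-26) + (-3.11348e-25) + (4.04753e-24) + (6.84032e-22)
= 6.877902387e-22
Rounded to 6 significant figures: 6.8779e-22

6.8779e-22


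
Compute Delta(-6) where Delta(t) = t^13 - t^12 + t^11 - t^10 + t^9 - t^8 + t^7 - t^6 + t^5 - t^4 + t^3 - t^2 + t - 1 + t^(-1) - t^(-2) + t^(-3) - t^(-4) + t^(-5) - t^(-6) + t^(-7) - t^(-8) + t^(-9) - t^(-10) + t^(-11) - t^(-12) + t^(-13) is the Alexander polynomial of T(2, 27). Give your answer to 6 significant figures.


Substituting t = -6 into Delta(t) = t^13 - t^12 + t^11 - t^10 + t^9 - t^8 + t^7 - t^6 + t^5 - t^4 + t^3 - t^2 + t - 1 + t^(-1) - t^(-2) + t^(-3) - t^(-4) + t^(-5) - t^(-6) + t^(-7) - t^(-8) + t^(-9) - t^(-10) + t^(-11) - t^(-12) + t^(-13):
Term values: (-13060694016) + (-2176782336) + (-362797056) + (-60466176) + (-10077696) + (-1679616) + (-279936) + (-46656) + (-7776) + (-1296) + (-216) + (-36) + (-6) + (-1) + (-0.166667) + (-0.0277778) + (-0.00462963) + (-0.000771605) + (-0.000128601) + (-2.14335e-05) + (-3.57225e-06) + (-5.95374e-07) + (-9.9229e-08) + (-1.65382e-08) + (-2.75636e-09) + (-4.59394e-10) + (-7.65656e-11)
Sum = -1.567283282e+10
Rounded to 6 significant figures: -1.56728e+10

-1.56728e+10


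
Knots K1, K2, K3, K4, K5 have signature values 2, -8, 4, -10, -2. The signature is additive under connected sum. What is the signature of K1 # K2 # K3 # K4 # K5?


The signature is additive under connected sum.
signature(K1 # K2 # K3 # K4 # K5) = (2) + (-8) + (4) + (-10) + (-2)
= -14

-14


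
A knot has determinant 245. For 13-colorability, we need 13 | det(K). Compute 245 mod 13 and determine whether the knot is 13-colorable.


Step 1: A knot is p-colorable if and only if p divides its determinant.
Step 2: Compute 245 mod 13.
245 = 18 * 13 + 11
Step 3: 245 mod 13 = 11
Step 4: The knot is 13-colorable: no

11


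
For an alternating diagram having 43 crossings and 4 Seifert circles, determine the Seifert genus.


For alternating knots, g = (c - s + 1)/2.
= (43 - 4 + 1)/2
= 40/2 = 20

20


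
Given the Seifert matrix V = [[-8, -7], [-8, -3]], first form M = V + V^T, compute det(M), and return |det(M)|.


Step 1: Form V + V^T where V = [[-8, -7], [-8, -3]]
  V^T = [[-8, -8], [-7, -3]]
  V + V^T = [[-16, -15], [-15, -6]]
Step 2: det(V + V^T) = (-16)*(-6) - (-15)*(-15)
  = 96 - 225 = -129
Step 3: Knot determinant = |det(V + V^T)| = |-129| = 129

129


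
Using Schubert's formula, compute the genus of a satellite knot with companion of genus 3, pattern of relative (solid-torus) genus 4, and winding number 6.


Schubert: g(satellite) = g_rel(pattern) + |winding| * g(companion),
where g_rel(pattern) is the genus of the pattern relative to the solid torus.
= 4 + 6 * 3
= 4 + 18 = 22

22


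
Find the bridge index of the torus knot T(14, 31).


The bridge number of T(p,q) is min(p,q).
min(14, 31) = 14

14


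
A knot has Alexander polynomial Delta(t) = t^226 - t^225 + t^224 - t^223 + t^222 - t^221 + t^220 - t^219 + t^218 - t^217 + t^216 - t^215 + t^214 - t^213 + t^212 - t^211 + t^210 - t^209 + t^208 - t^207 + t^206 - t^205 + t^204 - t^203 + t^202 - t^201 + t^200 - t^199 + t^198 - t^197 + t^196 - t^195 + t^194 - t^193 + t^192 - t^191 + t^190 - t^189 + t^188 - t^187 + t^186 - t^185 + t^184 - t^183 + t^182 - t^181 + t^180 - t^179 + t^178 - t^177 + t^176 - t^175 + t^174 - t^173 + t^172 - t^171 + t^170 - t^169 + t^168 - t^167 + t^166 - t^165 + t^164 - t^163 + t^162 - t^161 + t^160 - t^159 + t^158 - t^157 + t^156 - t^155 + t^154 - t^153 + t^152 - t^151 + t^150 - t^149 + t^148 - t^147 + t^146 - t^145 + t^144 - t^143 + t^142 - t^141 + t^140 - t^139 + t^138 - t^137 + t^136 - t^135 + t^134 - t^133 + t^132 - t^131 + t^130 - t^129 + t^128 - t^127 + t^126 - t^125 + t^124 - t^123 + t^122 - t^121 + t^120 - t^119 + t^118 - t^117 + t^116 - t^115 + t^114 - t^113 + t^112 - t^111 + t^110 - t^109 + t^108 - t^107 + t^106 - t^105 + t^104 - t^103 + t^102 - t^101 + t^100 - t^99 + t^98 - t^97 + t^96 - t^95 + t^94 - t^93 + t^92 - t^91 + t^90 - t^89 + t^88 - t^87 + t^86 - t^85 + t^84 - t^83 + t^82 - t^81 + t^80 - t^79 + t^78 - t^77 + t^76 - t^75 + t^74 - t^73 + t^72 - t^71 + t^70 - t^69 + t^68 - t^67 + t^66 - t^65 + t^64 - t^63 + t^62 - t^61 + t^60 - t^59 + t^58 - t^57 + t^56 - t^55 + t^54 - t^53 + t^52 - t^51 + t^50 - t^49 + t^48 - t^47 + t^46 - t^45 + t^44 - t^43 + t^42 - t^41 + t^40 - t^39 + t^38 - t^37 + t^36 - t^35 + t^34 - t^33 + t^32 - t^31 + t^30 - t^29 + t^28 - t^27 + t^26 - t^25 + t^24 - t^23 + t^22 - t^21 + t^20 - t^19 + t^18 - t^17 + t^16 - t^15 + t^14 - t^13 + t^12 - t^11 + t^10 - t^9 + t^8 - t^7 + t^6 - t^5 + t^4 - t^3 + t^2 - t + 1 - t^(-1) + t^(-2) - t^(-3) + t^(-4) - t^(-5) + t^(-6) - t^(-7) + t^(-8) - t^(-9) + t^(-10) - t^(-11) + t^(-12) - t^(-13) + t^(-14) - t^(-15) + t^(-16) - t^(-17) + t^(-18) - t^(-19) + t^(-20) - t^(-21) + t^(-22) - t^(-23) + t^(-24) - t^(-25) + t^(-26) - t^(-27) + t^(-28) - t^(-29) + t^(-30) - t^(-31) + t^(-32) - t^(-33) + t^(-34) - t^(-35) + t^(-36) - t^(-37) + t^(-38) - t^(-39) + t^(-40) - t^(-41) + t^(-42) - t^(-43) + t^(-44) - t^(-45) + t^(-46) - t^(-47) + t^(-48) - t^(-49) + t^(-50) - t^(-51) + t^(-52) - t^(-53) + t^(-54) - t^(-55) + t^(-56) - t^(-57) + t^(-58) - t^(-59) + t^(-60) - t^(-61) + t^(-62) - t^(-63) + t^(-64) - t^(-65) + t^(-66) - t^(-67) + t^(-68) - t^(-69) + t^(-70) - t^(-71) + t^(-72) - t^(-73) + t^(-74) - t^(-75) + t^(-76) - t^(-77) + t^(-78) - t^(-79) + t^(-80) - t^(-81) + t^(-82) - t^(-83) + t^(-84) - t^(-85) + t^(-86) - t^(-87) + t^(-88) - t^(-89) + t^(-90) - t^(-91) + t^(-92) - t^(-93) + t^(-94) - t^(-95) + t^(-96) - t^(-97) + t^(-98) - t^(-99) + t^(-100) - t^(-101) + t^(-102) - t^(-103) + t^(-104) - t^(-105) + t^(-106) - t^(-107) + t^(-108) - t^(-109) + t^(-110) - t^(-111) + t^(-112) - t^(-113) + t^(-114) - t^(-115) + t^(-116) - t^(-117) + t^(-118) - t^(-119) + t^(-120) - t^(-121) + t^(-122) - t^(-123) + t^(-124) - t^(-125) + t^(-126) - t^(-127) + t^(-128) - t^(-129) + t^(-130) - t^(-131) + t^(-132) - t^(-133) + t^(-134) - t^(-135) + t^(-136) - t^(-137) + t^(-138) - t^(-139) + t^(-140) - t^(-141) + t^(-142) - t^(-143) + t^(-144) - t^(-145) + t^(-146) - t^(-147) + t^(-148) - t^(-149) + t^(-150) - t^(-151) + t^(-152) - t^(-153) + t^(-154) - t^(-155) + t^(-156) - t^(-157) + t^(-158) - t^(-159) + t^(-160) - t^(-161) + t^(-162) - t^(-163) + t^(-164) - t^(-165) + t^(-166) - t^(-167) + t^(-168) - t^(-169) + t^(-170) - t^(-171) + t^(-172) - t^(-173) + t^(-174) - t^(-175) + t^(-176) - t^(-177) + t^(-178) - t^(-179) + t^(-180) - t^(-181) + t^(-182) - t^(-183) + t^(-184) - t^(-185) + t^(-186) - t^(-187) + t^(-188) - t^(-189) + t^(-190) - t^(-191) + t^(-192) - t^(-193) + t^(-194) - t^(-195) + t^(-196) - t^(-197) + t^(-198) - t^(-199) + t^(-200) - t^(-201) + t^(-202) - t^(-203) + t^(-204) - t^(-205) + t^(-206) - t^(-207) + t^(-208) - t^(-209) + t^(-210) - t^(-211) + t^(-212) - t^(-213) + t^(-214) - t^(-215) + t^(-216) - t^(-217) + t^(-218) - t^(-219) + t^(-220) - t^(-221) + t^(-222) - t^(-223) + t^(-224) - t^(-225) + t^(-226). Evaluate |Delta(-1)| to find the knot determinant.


Step 1: The polynomial has 453 terms with alternating signs, exponents from 226 down to -226.
Step 2: Substitute t = -1. The i-th term has coefficient (-1)^i and exponent (m-i),
  so its value is (-1)^i * (-1)^(m-i) = (-1)^m = 1 for every i.
Step 3: All 453 terms equal 1, so Delta(-1) = 453 * (1) = 453
Step 4: |Delta(-1)| = 453

453


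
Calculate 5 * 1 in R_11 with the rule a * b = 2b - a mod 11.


5 * 1 = 2*1 - 5 mod 11
= 2 - 5 mod 11
= -3 mod 11 = 8

8


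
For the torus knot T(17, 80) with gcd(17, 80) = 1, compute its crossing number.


For a torus knot T(p, q) with gcd(p,q)=1,
the crossing number is min(p*(q-1), q*(p-1)).
p*(q-1) = 17*79 = 1343
q*(p-1) = 80*16 = 1280
min(1343, 1280) = 1280

1280


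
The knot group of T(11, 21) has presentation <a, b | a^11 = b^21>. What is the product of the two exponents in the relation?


The relation is a^11 = b^21.
Product of exponents = 11 * 21
= 231

231


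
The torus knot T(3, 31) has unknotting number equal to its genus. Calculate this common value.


For a torus knot T(p,q), both the unknotting number and genus equal (p-1)(q-1)/2.
= (3-1)(31-1)/2
= 2*30/2
= 60/2 = 30

30


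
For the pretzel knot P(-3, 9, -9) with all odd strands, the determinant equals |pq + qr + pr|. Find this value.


Step 1: Compute pq + qr + pr.
pq = (-3)*9 = -27
qr = 9*(-9) = -81
pr = (-3)*(-9) = 27
pq + qr + pr = -27 + (-81) + 27 = -81
Step 2: Take absolute value.
det(P(-3,9,-9)) = |-81| = 81

81


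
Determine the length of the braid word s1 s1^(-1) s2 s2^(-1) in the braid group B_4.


The word length counts the number of generators (including inverses).
Listing each generator: s1, s1^(-1), s2, s2^(-1)
There are 4 generators in this braid word.

4


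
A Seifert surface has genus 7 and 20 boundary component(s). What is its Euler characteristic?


chi = 2 - 2g - b
= 2 - 2*7 - 20
= 2 - 14 - 20 = -32

-32


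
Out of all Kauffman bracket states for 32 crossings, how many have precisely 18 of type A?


We choose which 18 of 32 crossings get A-smoothings.
C(32, 18) = 32! / (18! * 14!)
= 471435600

471435600


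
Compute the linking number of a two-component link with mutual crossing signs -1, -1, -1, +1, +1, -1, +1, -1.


Step 1: Count positive crossings: 3
Step 2: Count negative crossings: 5
Step 3: Sum of signs = 3 - 5 = -2
Step 4: Linking number = sum/2 = -2/2 = -1

-1


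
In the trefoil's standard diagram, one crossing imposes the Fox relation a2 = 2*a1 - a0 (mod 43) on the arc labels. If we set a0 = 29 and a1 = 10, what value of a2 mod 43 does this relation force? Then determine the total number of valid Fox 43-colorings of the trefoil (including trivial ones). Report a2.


Step 1: Apply the given crossing relation 2*a1 - a0 - a2 = 0 (mod 43).
  a2 = 2*a1 - a0 mod 43
  a2 = 2*10 - 29 mod 43
  a2 = 20 - 29 mod 43
  a2 = -9 mod 43 = 34
Step 2: The trefoil has determinant 3.
  Number of Fox p-colorings (p prime) is p^2 if p = 3, else p.
  Since 43 does not divide 3, only trivial (constant) colorings exist.
  (So the trial a0 = 29, a1 = 10 with a0 != a1 does NOT extend to a valid coloring of the whole trefoil: the other two crossing relations require 3*(a1 - a0) = 0 (mod 43), which fails.)
  Total colorings = 43
Step 3: a2 = 34, total Fox 43-colorings = 43

34


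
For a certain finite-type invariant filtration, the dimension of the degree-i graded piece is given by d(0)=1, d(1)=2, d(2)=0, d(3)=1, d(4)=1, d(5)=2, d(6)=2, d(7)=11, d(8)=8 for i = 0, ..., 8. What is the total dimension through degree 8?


Total dimension = d(0) + d(1) + ... + d(8)
= 1 + 2 + 0 + 1 + 1 + 2 + 2 + 11 + 8
= 28

28


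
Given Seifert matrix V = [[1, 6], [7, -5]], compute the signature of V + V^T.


Step 1: V + V^T = [[2, 13], [13, -10]]
Step 2: trace = -8, det = -189
Step 3: Discriminant = (-8)^2 - 4*(-189) = 820
Step 4: Eigenvalues: 10.3178, -18.3178
Step 5: Signature = (# positive eigenvalues) - (# negative eigenvalues) = 0

0


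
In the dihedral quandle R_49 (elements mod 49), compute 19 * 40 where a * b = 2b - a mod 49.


19 * 40 = 2*40 - 19 mod 49
= 80 - 19 mod 49
= 61 mod 49 = 12

12


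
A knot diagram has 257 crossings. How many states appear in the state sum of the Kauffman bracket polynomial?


Each crossing contributes 2 choices (A-smoothing or B-smoothing).
Total states = 2^257 = 231584178474632390847141970017375815706539969331281128078915168015826259279872

231584178474632390847141970017375815706539969331281128078915168015826259279872


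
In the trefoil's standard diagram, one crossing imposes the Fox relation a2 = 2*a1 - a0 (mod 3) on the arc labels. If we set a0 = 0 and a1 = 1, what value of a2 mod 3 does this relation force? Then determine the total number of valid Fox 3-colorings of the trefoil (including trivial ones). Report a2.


Step 1: Apply the given crossing relation 2*a1 - a0 - a2 = 0 (mod 3).
  a2 = 2*a1 - a0 mod 3
  a2 = 2*1 - 0 mod 3
  a2 = 2 - 0 mod 3
  a2 = 2 mod 3 = 2
Step 2: The trefoil has determinant 3.
  Number of Fox p-colorings (p prime) is p^2 if p = 3, else p.
  Since p = 3 divides det = 3, the trefoil is 3-colorable.
  (Indeed for p = 3 any choice of a0, a1 extends to a valid coloring; the trial (a0, a1, a2) = (0, 1, 2) satisfies all three crossing relations.)
  Total colorings = 3^2 = 9
Step 3: a2 = 2, total Fox 3-colorings = 9

2


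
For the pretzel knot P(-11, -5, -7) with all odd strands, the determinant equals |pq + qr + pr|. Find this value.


Step 1: Compute pq + qr + pr.
pq = (-11)*(-5) = 55
qr = (-5)*(-7) = 35
pr = (-11)*(-7) = 77
pq + qr + pr = 55 + 35 + 77 = 167
Step 2: Take absolute value.
det(P(-11,-5,-7)) = |167| = 167

167


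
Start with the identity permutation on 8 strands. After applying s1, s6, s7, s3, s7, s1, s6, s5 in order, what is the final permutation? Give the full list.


Starting with identity [1, 2, 3, 4, 5, 6, 7, 8].
Apply generators in sequence:
  After s1: [2, 1, 3, 4, 5, 6, 7, 8]
  After s6: [2, 1, 3, 4, 5, 7, 6, 8]
  After s7: [2, 1, 3, 4, 5, 7, 8, 6]
  After s3: [2, 1, 4, 3, 5, 7, 8, 6]
  After s7: [2, 1, 4, 3, 5, 7, 6, 8]
  After s1: [1, 2, 4, 3, 5, 7, 6, 8]
  After s6: [1, 2, 4, 3, 5, 6, 7, 8]
  After s5: [1, 2, 4, 3, 6, 5, 7, 8]
Final permutation: [1, 2, 4, 3, 6, 5, 7, 8]

[1, 2, 4, 3, 6, 5, 7, 8]


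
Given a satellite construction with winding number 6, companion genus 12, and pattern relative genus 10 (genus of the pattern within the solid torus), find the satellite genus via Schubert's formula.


Schubert: g(satellite) = g_rel(pattern) + |winding| * g(companion),
where g_rel(pattern) is the genus of the pattern relative to the solid torus.
= 10 + 6 * 12
= 10 + 72 = 82

82


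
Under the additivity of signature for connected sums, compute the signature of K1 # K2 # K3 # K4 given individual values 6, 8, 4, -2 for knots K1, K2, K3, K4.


The signature is additive under connected sum.
signature(K1 # K2 # K3 # K4) = (6) + (8) + (4) + (-2)
= 16

16


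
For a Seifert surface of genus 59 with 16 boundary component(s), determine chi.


chi = 2 - 2g - b
= 2 - 2*59 - 16
= 2 - 118 - 16 = -132

-132


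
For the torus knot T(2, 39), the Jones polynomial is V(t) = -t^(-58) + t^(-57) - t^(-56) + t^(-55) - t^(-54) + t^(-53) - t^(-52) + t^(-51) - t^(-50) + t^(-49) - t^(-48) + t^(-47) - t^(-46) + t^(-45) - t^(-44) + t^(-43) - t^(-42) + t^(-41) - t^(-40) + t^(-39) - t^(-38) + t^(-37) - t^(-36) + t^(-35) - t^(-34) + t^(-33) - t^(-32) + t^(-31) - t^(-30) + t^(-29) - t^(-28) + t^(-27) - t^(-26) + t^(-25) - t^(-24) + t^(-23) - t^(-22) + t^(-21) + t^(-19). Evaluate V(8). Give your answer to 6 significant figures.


Substituting t = 8 into V(t) = -t^(-58) + t^(-57) - t^(-56) + t^(-55) - t^(-54) + t^(-53) - t^(-52) + t^(-51) - t^(-50) + t^(-49) - t^(-48) + t^(-47) - t^(-46) + t^(-45) - t^(-44) + t^(-43) - t^(-42) + t^(-41) - t^(-40) + t^(-39) - t^(-38) + t^(-37) - t^(-36) + t^(-35) - t^(-34) + t^(-33) - t^(-32) + t^(-31) - t^(-30) + t^(-29) - t^(-28) + t^(-27) - t^(-26) + t^(-25) - t^(-24) + t^(-23) - t^(-22) + t^(-21) + t^(-19):
  (-)t^(-58) = -4.17619e-53
  (+)t^(-57) = 3.34096e-52
  (-)t^(-56) = -2.67276e-51
  (+)t^(-55) = 2.13821e-50
  (-)t^(-54) = -1.71057e-49
  (+)t^(-53) = 1.36846e-48
  (-)t^(-52) = -1.09476e-47
  (+)t^(-51) = 8.75812e-47
  (-)t^(-50) = -7.00649e-46
  (+)t^(-49) = 5.60519e-45
  (-)t^(-48) = -4.48416e-44
  (+)t^(-47) = 3.58732e-43
  (-)t^(-46) = -2.86986e-42
  (+)t^(-45) = 2.29589e-41
  (-)t^(-44) = -1.83671e-40
  (+)t^(-43) = 1.46937e-39
  (-)t^(-42) = -1.17549e-38
  (+)t^(-41) = 9.40395e-38
  (-)t^(-40) = -7.52316e-37
  (+)t^(-39) = 6.01853e-36
  (-)t^(-38) = -4.81482e-35
  (+)t^(-37) = 3.85186e-34
  (-)t^(-36) = -3.08149e-33
  (+)t^(-35) = 2.46519e-32
  (-)t^(-34) = -1.97215e-31
  (+)t^(-33) = 1.57772e-30
  (-)t^(-32) = -1.26218e-29
  (+)t^(-31) = 1.00974e-28
  (-)t^(-30) = -8.07794e-28
  (+)t^(-29) = 6.46235e-27
  (-)t^(-28) = -5.16988e-26
  (+)t^(-27) = 4.1359e-25
  (-)t^(-26) = -3.30872e-24
  (+)t^(-25) = 2.64698e-23
  (-)t^(-24) = -2.11758e-22
  (+)t^(-23) = 1.69407e-21
  (-)t^(-22) = -1.35525e-20
  (+)t^(-21) = 1.0842e-19
  (+)t^(-19) = 6.93889e-18
Sum = (-4.17619e-53) + (3.34096e-52) + (-2.67276e-51) + (2.13821e-50) + (-1.71057e-49) + (1.36846e-48) + (-1.09476e-47) + (8.75812e-47) + (-7.00649e-46) + (5.60519e-45) + (-4.48416e-44) + (3.58732e-43) + (-2.86986e-42) + (2.29589e-41) + (-1.83671e-40) + (1.46937e-39) + (-1.17549e-38) + (9.40395e-38) + (-7.52316e-37) + (6.01853e-36) + (-4.81482e-35) + (3.85186e-34) + (-3.08149e-33) + (2.46519e-32) + (-1.97215e-31) + (1.57772e-30) + (-1.26218e-29) + (1.00974e-28) + (-8.07794e-28) + (6.46235e-27) + (-5.16988e-26) + (4.1359e-25) + (-3.30872e-24) + (2.64698e-23) + (-2.11758e-22) + (1.69407e-21) + (-1.35525e-20) + (1.0842e-19) + (6.93889e-18)
= 7.03526743e-18
Rounded to 6 significant figures: 7.03527e-18

7.03527e-18


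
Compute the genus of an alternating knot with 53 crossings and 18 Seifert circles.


For alternating knots, g = (c - s + 1)/2.
= (53 - 18 + 1)/2
= 36/2 = 18

18


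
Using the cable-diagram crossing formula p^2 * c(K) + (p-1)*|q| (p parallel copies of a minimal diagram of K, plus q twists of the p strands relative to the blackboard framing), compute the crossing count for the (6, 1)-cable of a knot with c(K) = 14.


Step 1: Each of the c(K) crossings of the companion diagram becomes p*p = p^2 crossings among the p parallel strands, and each of the |q| twists s_1 s_2 ... s_(p-1) adds (p-1) crossings.
  Crossings = p^2 * c(K) + (p-1)*|q|
Step 2: = 6^2 * 14 + (6-1)*1
Step 3: = 36*14 + 5*1
Step 4: = 504 + 5 = 509

509


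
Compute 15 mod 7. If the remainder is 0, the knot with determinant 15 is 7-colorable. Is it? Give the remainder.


Step 1: A knot is p-colorable if and only if p divides its determinant.
Step 2: Compute 15 mod 7.
15 = 2 * 7 + 1
Step 3: 15 mod 7 = 1
Step 4: The knot is 7-colorable: no

1


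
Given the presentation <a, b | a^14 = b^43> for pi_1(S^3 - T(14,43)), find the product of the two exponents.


The relation is a^14 = b^43.
Product of exponents = 14 * 43
= 602

602


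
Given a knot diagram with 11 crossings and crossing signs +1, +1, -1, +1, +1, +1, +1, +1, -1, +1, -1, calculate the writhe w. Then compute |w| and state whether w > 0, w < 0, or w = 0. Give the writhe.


Step 1: Count positive crossings (+1).
Positive crossings: 8
Step 2: Count negative crossings (-1).
Negative crossings: 3
Step 3: Writhe = (positive) - (negative)
w = 8 - 3 = 5
Step 4: |w| = 5, and w is positive

5


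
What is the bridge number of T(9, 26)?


The bridge number of T(p,q) is min(p,q).
min(9, 26) = 9

9


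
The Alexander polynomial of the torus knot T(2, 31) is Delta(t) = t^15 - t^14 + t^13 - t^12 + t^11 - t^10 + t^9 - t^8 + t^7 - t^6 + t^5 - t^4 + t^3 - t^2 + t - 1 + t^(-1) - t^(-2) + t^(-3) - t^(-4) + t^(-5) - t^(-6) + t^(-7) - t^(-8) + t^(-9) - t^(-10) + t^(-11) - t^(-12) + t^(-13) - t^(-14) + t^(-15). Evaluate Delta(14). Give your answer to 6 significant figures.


Substituting t = 14 into Delta(t) = t^15 - t^14 + t^13 - t^12 + t^11 - t^10 + t^9 - t^8 + t^7 - t^6 + t^5 - t^4 + t^3 - t^2 + t - 1 + t^(-1) - t^(-2) + t^(-3) - t^(-4) + t^(-5) - t^(-6) + t^(-7) - t^(-8) + t^(-9) - t^(-10) + t^(-11) - t^(-12) + t^(-13) - t^(-14) + t^(-15):
Term values: (155568095557812224) + (-11112006825558016) + (793714773254144) + (-56693912375296) + (4049565169664) + (-289254654976) + (20661046784) + (-1475789056) + (105413504) + (-7529536) + (537824) + (-38416) + (2744) + (-196) + (14) + (-1) + (0.0714286) + (-0.00510204) + (0.000364431) + (-2.60308e-05) + (1.85934e-06) + (-1.3281e-07) + (9.48645e-09) + (-6.77604e-10) + (4.84003e-11) + (-3.45716e-12) + (2.4694e-13) + (-1.76386e-14) + (1.2599e-15) + (-8.99927e-17) + (6.42805e-18)
Sum = 1.451968892e+17
Rounded to 6 significant figures: 1.45197e+17

1.45197e+17


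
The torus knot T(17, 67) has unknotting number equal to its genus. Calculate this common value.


For a torus knot T(p,q), both the unknotting number and genus equal (p-1)(q-1)/2.
= (17-1)(67-1)/2
= 16*66/2
= 1056/2 = 528

528


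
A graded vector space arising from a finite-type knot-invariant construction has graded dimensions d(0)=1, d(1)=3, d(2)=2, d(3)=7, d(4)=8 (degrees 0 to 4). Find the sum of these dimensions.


Total dimension = d(0) + d(1) + ... + d(4)
= 1 + 3 + 2 + 7 + 8
= 21

21


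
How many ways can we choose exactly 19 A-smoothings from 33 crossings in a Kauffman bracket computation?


We choose which 19 of 33 crossings get A-smoothings.
C(33, 19) = 33! / (19! * 14!)
= 818809200

818809200


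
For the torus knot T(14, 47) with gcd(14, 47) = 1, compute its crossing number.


For a torus knot T(p, q) with gcd(p,q)=1,
the crossing number is min(p*(q-1), q*(p-1)).
p*(q-1) = 14*46 = 644
q*(p-1) = 47*13 = 611
min(644, 611) = 611

611


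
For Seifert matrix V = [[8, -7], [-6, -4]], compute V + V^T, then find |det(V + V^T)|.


Step 1: Form V + V^T where V = [[8, -7], [-6, -4]]
  V^T = [[8, -6], [-7, -4]]
  V + V^T = [[16, -13], [-13, -8]]
Step 2: det(V + V^T) = 16*(-8) - (-13)*(-13)
  = -128 - 169 = -297
Step 3: Knot determinant = |det(V + V^T)| = |-297| = 297

297


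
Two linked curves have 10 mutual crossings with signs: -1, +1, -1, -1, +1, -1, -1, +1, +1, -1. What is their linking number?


Step 1: Count positive crossings: 4
Step 2: Count negative crossings: 6
Step 3: Sum of signs = 4 - 6 = -2
Step 4: Linking number = sum/2 = -2/2 = -1

-1


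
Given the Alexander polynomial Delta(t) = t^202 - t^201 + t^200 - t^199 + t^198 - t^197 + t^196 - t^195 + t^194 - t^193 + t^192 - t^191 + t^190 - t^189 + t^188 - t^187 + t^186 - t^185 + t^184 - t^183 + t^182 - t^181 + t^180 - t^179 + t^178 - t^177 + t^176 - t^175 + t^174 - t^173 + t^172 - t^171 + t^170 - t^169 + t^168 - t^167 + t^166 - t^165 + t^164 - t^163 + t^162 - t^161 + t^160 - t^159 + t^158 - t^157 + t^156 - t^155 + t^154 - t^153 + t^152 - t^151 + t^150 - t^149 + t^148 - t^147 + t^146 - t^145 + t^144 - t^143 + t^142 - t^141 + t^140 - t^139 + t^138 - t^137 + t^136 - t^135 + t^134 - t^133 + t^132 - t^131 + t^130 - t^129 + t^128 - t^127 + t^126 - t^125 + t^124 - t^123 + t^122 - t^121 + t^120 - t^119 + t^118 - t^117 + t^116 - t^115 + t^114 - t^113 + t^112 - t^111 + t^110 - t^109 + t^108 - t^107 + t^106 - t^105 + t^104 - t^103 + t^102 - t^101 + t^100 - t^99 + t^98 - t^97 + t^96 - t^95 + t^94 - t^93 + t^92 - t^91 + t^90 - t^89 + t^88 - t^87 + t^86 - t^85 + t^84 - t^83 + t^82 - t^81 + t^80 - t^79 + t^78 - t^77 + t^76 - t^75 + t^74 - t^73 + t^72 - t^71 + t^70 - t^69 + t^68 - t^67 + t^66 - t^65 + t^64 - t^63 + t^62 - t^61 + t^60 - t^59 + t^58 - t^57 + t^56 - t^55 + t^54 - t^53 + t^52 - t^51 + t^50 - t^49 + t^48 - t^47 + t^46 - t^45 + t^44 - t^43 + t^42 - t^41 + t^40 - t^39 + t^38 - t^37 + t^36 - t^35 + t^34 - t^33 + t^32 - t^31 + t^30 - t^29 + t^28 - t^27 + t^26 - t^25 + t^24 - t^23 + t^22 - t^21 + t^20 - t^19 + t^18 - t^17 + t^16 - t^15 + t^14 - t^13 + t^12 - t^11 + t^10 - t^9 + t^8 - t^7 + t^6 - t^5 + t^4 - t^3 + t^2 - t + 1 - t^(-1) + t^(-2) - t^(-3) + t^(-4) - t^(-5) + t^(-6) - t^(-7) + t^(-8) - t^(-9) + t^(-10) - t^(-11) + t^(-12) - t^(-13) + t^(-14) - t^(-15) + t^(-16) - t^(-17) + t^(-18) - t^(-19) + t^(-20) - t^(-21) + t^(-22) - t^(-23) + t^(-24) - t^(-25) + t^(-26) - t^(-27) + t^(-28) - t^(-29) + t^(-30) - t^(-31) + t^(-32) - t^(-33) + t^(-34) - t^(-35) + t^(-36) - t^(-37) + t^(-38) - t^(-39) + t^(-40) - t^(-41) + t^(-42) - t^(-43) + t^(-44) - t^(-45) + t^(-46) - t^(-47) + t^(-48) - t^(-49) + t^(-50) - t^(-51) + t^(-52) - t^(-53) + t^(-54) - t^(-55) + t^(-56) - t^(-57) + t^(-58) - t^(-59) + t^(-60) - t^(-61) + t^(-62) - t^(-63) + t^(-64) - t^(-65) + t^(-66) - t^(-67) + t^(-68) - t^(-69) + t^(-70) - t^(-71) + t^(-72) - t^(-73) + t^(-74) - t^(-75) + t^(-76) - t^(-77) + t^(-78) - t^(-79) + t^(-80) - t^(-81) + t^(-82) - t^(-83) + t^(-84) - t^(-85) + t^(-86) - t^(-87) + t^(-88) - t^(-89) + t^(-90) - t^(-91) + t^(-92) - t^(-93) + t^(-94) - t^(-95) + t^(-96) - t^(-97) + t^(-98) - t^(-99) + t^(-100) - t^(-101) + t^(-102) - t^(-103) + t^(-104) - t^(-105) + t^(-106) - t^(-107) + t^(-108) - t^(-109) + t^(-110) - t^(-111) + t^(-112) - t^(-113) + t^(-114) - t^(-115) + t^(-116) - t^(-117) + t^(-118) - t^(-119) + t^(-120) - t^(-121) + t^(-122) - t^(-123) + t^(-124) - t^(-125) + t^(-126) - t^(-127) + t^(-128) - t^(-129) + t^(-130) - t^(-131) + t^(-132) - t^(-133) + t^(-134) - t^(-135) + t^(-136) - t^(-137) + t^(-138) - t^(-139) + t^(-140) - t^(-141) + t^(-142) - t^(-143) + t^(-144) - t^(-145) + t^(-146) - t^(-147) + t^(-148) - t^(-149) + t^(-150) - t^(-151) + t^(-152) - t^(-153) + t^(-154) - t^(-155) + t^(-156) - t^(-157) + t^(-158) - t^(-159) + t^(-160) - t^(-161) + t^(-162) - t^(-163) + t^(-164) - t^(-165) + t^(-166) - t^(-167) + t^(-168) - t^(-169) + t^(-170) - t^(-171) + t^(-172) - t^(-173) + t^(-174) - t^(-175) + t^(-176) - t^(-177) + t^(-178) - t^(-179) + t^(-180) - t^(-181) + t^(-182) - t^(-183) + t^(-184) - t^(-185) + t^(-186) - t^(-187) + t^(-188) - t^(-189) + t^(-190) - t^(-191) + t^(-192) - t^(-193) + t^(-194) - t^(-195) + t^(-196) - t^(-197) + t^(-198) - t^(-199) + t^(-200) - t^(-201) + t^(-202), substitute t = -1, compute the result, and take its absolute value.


Step 1: The polynomial has 405 terms with alternating signs, exponents from 202 down to -202.
Step 2: Substitute t = -1. The i-th term has coefficient (-1)^i and exponent (m-i),
  so its value is (-1)^i * (-1)^(m-i) = (-1)^m = 1 for every i.
Step 3: All 405 terms equal 1, so Delta(-1) = 405 * (1) = 405
Step 4: |Delta(-1)| = 405

405


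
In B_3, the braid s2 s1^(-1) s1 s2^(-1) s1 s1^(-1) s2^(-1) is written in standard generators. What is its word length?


The word length counts the number of generators (including inverses).
Listing each generator: s2, s1^(-1), s1, s2^(-1), s1, s1^(-1), s2^(-1)
There are 7 generators in this braid word.

7


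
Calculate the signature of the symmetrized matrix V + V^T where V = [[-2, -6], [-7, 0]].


Step 1: V + V^T = [[-4, -13], [-13, 0]]
Step 2: trace = -4, det = -169
Step 3: Discriminant = (-4)^2 - 4*(-169) = 692
Step 4: Eigenvalues: 11.1529, -15.1529
Step 5: Signature = (# positive eigenvalues) - (# negative eigenvalues) = 0

0


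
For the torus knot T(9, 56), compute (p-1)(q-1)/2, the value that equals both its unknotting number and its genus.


For a torus knot T(p,q), both the unknotting number and genus equal (p-1)(q-1)/2.
= (9-1)(56-1)/2
= 8*55/2
= 440/2 = 220

220


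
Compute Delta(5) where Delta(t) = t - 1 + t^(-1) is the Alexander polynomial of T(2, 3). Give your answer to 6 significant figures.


Substituting t = 5 into Delta(t) = t - 1 + t^(-1):
Term values: (5) + (-1) + (0.2)
Sum = 4.2
Rounded to 6 significant figures: 4.2

4.2


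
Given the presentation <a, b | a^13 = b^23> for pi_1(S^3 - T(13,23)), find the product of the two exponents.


The relation is a^13 = b^23.
Product of exponents = 13 * 23
= 299

299


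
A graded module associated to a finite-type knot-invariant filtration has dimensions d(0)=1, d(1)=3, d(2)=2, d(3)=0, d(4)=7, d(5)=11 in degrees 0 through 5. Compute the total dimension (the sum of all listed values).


Total dimension = d(0) + d(1) + ... + d(5)
= 1 + 3 + 2 + 0 + 7 + 11
= 24

24


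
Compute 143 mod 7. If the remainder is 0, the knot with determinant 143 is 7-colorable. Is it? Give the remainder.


Step 1: A knot is p-colorable if and only if p divides its determinant.
Step 2: Compute 143 mod 7.
143 = 20 * 7 + 3
Step 3: 143 mod 7 = 3
Step 4: The knot is 7-colorable: no

3


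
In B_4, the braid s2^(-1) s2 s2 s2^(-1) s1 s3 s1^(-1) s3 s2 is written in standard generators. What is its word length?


The word length counts the number of generators (including inverses).
Listing each generator: s2^(-1), s2, s2, s2^(-1), s1, s3, s1^(-1), s3, s2
There are 9 generators in this braid word.

9


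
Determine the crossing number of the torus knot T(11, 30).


For a torus knot T(p, q) with gcd(p,q)=1,
the crossing number is min(p*(q-1), q*(p-1)).
p*(q-1) = 11*29 = 319
q*(p-1) = 30*10 = 300
min(319, 300) = 300

300


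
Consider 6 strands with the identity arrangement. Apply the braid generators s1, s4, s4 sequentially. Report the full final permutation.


Starting with identity [1, 2, 3, 4, 5, 6].
Apply generators in sequence:
  After s1: [2, 1, 3, 4, 5, 6]
  After s4: [2, 1, 3, 5, 4, 6]
  After s4: [2, 1, 3, 4, 5, 6]
Final permutation: [2, 1, 3, 4, 5, 6]

[2, 1, 3, 4, 5, 6]


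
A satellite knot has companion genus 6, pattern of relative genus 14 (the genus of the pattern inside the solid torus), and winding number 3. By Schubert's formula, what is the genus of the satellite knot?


Schubert: g(satellite) = g_rel(pattern) + |winding| * g(companion),
where g_rel(pattern) is the genus of the pattern relative to the solid torus.
= 14 + 3 * 6
= 14 + 18 = 32

32


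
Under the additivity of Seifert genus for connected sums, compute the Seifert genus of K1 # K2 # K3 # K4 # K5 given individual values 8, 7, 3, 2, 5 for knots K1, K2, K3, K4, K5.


The Seifert genus is additive under connected sum.
Seifert genus(K1 # K2 # K3 # K4 # K5) = (8) + (7) + (3) + (2) + (5)
= 25

25


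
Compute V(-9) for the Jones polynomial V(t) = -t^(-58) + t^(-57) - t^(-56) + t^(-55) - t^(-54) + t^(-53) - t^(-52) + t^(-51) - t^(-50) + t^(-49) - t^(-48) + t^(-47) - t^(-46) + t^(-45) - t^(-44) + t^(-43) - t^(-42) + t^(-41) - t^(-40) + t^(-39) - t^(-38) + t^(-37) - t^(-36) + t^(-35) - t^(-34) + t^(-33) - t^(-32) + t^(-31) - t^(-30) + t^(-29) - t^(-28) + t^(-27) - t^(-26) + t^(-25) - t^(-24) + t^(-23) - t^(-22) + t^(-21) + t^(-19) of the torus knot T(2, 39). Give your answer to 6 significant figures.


Substituting t = -9 into V(t) = -t^(-58) + t^(-57) - t^(-56) + t^(-55) - t^(-54) + t^(-53) - t^(-52) + t^(-51) - t^(-50) + t^(-49) - t^(-48) + t^(-47) - t^(-46) + t^(-45) - t^(-44) + t^(-43) - t^(-42) + t^(-41) - t^(-40) + t^(-39) - t^(-38) + t^(-37) - t^(-36) + t^(-35) - t^(-34) + t^(-33) - t^(-32) + t^(-31) - t^(-30) + t^(-29) - t^(-28) + t^(-27) - t^(-26) + t^(-25) - t^(-24) + t^(-23) - t^(-22) + t^(-21) + t^(-19):
  (-)t^(-58) = -4.50749e-56
  (+)t^(-57) = -4.05674e-55
  (-)t^(-56) = -3.65106e-54
  (+)t^(-55) = -3.28596e-53
  (-)t^(-54) = -2.95736e-52
  (+)t^(-53) = -2.66163e-51
  (-)t^(-52) = -2.39546e-50
  (+)t^(-51) = -2.15592e-49
  (-)t^(-50) = -1.94033e-48
  (+)t^(-49) = -1.74629e-47
  (-)t^(-48) = -1.57166e-46
  (+)t^(-47) = -1.4145e-45
  (-)t^(-46) = -1.27305e-44
  (+)t^(-45) = -1.14574e-43
  (-)t^(-44) = -1.03117e-42
  (+)t^(-43) = -9.28052e-42
  (-)t^(-42) = -8.35246e-41
  (+)t^(-41) = -7.51722e-40
  (-)t^(-40) = -6.7655e-39
  (+)t^(-39) = -6.08895e-38
  (-)t^(-38) = -5.48005e-37
  (+)t^(-37) = -4.93205e-36
  (-)t^(-36) = -4.43884e-35
  (+)t^(-35) = -3.99496e-34
  (-)t^(-34) = -3.59546e-33
  (+)t^(-33) = -3.23592e-32
  (-)t^(-32) = -2.91232e-31
  (+)t^(-31) = -2.62109e-30
  (-)t^(-30) = -2.35898e-29
  (+)t^(-29) = -2.12308e-28
  (-)t^(-28) = -1.91078e-27
  (+)t^(-27) = -1.7197e-26
  (-)t^(-26) = -1.54773e-25
  (+)t^(-25) = -1.39296e-24
  (-)t^(-24) = -1.25366e-23
  (+)t^(-23) = -1.12829e-22
  (-)t^(-22) = -1.01546e-21
  (+)t^(-21) = -9.13918e-21
  (+)t^(-19) = -7.40274e-19
Sum = (-4.50749e-56) + (-4.05674e-55) + (-3.65106e-54) + (-3.28596e-53) + (-2.95736e-52) + (-2.66163e-51) + (-2.39546e-50) + (-2.15592e-49) + (-1.94033e-48) + (-1.74629e-47) + (-1.57166e-46) + (-1.4145e-45) + (-1.27305e-44) + (-1.14574e-43) + (-1.03117e-42) + (-9.28052e-42) + (-8.35246e-41) + (-7.51722e-40) + (-6.7655e-39) + (-6.08895e-38) + (-5.48005e-37) + (-4.93205e-36) + (-4.43884e-35) + (-3.99496e-34) + (-3.59546e-33) + (-3.23592e-32) + (-2.91232e-31) + (-2.62109e-30) + (-2.35898e-29) + (-2.12308e-28) + (-1.91078e-27) + (-1.7197e-26) + (-1.54773e-25) + (-1.39296e-24) + (-1.25366e-23) + (-1.12829e-22) + (-1.01546e-21) + (-9.13918e-21) + (-7.40274e-19)
= -7.505552798e-19
Rounded to 6 significant figures: -7.50555e-19

-7.50555e-19


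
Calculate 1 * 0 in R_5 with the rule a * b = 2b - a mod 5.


1 * 0 = 2*0 - 1 mod 5
= 0 - 1 mod 5
= -1 mod 5 = 4

4


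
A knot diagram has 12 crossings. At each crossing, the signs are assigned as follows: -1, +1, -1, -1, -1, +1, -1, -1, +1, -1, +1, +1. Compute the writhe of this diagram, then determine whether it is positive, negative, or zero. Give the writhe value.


Step 1: Count positive crossings (+1).
Positive crossings: 5
Step 2: Count negative crossings (-1).
Negative crossings: 7
Step 3: Writhe = (positive) - (negative)
w = 5 - 7 = -2
Step 4: |w| = 2, and w is negative

-2


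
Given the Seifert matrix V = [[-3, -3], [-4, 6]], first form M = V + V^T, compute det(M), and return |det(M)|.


Step 1: Form V + V^T where V = [[-3, -3], [-4, 6]]
  V^T = [[-3, -4], [-3, 6]]
  V + V^T = [[-6, -7], [-7, 12]]
Step 2: det(V + V^T) = (-6)*12 - (-7)*(-7)
  = -72 - 49 = -121
Step 3: Knot determinant = |det(V + V^T)| = |-121| = 121

121


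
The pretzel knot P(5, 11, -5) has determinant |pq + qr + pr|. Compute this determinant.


Step 1: Compute pq + qr + pr.
pq = 5*11 = 55
qr = 11*(-5) = -55
pr = 5*(-5) = -25
pq + qr + pr = 55 + (-55) + (-25) = -25
Step 2: Take absolute value.
det(P(5,11,-5)) = |-25| = 25

25


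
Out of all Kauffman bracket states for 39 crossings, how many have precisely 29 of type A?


We choose which 29 of 39 crossings get A-smoothings.
C(39, 29) = 39! / (29! * 10!)
= 635745396

635745396


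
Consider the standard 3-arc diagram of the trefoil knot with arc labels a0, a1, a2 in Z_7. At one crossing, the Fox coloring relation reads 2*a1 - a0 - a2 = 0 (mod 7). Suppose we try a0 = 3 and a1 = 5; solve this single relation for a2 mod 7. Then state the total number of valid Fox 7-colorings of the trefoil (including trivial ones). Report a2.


Step 1: Apply the given crossing relation 2*a1 - a0 - a2 = 0 (mod 7).
  a2 = 2*a1 - a0 mod 7
  a2 = 2*5 - 3 mod 7
  a2 = 10 - 3 mod 7
  a2 = 7 mod 7 = 0
Step 2: The trefoil has determinant 3.
  Number of Fox p-colorings (p prime) is p^2 if p = 3, else p.
  Since 7 does not divide 3, only trivial (constant) colorings exist.
  (So the trial a0 = 3, a1 = 5 with a0 != a1 does NOT extend to a valid coloring of the whole trefoil: the other two crossing relations require 3*(a1 - a0) = 0 (mod 7), which fails.)
  Total colorings = 7
Step 3: a2 = 0, total Fox 7-colorings = 7

0


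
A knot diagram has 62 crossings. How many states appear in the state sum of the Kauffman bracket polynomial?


Each crossing contributes 2 choices (A-smoothing or B-smoothing).
Total states = 2^62 = 4611686018427387904

4611686018427387904


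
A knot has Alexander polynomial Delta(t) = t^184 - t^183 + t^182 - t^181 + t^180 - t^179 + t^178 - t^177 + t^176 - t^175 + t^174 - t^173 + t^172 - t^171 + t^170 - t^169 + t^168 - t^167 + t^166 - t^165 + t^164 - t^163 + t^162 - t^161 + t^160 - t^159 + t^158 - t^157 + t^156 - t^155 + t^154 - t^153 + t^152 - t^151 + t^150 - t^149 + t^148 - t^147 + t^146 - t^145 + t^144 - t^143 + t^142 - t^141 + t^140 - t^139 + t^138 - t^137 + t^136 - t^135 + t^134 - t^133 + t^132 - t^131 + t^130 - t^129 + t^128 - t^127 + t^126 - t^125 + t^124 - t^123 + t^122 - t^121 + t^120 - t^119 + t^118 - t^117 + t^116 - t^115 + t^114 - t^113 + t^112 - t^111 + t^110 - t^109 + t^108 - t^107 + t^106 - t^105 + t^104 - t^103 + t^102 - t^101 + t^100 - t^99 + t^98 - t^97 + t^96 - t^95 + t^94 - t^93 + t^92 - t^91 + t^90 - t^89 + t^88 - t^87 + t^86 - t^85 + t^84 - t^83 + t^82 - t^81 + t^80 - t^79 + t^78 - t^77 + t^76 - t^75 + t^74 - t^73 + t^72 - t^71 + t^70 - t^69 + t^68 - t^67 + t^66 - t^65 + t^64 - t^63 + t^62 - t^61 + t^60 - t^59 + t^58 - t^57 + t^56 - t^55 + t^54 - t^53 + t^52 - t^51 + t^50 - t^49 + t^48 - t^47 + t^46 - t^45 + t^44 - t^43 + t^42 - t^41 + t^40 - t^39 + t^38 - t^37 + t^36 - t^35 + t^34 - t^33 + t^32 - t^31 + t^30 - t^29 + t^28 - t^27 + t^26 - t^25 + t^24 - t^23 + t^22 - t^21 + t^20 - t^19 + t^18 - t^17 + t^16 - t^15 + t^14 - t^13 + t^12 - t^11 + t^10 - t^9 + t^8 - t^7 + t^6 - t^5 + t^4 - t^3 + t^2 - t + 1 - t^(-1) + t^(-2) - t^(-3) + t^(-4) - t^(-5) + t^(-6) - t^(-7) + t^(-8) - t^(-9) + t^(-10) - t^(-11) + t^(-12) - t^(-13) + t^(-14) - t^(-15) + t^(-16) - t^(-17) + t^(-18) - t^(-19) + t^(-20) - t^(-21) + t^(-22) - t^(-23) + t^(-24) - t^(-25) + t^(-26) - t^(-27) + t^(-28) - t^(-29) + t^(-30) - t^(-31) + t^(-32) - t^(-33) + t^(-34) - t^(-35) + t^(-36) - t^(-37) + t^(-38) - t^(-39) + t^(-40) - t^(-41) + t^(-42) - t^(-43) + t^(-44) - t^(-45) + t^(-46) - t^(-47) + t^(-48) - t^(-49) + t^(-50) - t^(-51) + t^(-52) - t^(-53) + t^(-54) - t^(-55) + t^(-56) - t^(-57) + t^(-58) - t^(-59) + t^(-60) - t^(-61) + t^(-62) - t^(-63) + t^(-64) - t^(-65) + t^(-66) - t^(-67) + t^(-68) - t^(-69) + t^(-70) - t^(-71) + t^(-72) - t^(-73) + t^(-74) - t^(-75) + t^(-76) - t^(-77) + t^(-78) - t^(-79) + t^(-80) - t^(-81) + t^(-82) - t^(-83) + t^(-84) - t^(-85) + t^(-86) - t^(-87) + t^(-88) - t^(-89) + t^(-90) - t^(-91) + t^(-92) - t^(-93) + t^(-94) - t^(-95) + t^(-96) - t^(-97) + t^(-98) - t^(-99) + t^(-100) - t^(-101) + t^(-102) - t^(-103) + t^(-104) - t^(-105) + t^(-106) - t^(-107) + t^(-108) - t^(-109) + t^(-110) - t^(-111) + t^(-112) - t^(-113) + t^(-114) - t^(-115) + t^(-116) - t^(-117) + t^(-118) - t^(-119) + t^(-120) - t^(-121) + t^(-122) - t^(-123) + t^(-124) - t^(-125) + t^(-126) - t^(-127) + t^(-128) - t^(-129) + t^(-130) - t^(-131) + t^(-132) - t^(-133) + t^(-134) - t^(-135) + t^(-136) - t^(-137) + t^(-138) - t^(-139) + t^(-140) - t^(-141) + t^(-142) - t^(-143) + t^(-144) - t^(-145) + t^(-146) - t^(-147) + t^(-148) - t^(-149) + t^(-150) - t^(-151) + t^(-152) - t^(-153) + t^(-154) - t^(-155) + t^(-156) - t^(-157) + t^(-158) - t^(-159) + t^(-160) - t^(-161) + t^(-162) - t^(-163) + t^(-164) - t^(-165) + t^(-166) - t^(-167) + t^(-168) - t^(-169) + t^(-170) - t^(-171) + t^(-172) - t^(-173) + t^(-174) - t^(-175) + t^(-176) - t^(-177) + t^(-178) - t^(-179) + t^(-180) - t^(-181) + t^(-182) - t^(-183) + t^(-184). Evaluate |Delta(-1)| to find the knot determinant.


Step 1: The polynomial has 369 terms with alternating signs, exponents from 184 down to -184.
Step 2: Substitute t = -1. The i-th term has coefficient (-1)^i and exponent (m-i),
  so its value is (-1)^i * (-1)^(m-i) = (-1)^m = 1 for every i.
Step 3: All 369 terms equal 1, so Delta(-1) = 369 * (1) = 369
Step 4: |Delta(-1)| = 369

369
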